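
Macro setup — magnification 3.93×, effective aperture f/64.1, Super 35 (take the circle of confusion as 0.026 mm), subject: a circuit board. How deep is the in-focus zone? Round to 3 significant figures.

0.216 mm

At magnification m, DoF ≈ 2·N_eff·c/m² = 2 × 64.1 × 0.026 / 3.93² = 3.333 / 15.44 ≈ 0.216 mm.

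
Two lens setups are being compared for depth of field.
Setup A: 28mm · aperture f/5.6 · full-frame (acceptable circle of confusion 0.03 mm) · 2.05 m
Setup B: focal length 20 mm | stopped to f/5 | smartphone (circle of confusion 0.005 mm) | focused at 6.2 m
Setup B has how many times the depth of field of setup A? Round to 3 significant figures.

2.57

Setup A: H = 28²/(5.6×0.03) + 28 ≈ 4694.7 mm; DoF = Df − Dn = 3617.3 − 1430.3 ≈ 2187.0 mm.
Setup B: H = 20²/(5×0.005) + 20 ≈ 16020.0 mm; DoF = Df − Dn = 10101.8 − 4472.5 ≈ 5629.3 mm.
Ratio = 5629.3 / 2187.0 ≈ 2.57.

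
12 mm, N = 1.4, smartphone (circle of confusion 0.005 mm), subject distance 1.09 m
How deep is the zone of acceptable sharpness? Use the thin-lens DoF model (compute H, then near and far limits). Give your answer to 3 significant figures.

115 mm

Hyperfocal distance H = f²/(N·c) + f = 12²/(1.4 × 0.005) + 12 = 144/0.007 + 12 ≈ 20583.4 mm ≈ 20.58 m.
Near limit Dn = s·(H − f)/(H + s − 2f) = 1090 × (20583.4 − 12) / (20583.4 + 1090 − 2 × 12) = 1090 × 20571.4 / 21649.4 ≈ 1035.73 mm.
Far limit Df = s·(H − f)/(H − s) = 1090 × (20583.4 − 12) / (20583.4 − 1090) = 1090 × 20571.4 / 19493.4 ≈ 1150.28 mm.
Depth of field = Df − Dn = 1150.28 − 1035.73 ≈ 114.55 mm.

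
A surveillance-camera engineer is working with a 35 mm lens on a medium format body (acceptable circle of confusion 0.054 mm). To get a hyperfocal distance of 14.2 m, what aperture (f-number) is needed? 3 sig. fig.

Rearrange H = f²/(N·c) + f for N: N = f² / ((H − f)·c).
N = 35² / ((14200 − 35) × 0.054) = 1225 / 764.9 ≈ 1.60.

f/1.60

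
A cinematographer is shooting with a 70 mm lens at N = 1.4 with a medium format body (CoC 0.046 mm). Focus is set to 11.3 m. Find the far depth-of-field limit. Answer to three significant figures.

13.3 m

Hyperfocal distance H = f²/(N·c) + f = 70²/(1.4 × 0.046) + 70 = 4900/0.0644 + 70 ≈ 76157.0 mm ≈ 76.16 m.
Far limit Df = s·(H − f)/(H − s) = 11300 × (76157.0 − 70) / (76157.0 − 11300) = 11300 × 76087.0 / 64857.0 ≈ 13257 mm ≈ 13.3 m.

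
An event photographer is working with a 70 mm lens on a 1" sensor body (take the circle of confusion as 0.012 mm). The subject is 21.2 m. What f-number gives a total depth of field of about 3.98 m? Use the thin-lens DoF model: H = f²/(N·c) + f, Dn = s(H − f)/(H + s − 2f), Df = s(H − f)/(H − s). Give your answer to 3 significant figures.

Write h = H − f = f²/(N·c). The thin-lens limits are Dn = s·h/(h + (s−f)) and Df = s·h/(h − (s−f)), so DoF = Df − Dn = 2·s·(s−f)·h / (h² − (s−f)²).
That is a quadratic in h: DoF·h² − 2·s·(s−f)·h − DoF·(s−f)² = 0 ⇒ h = (s−f)·(s + √(s² + DoF²)) / DoF = 21130 × (21200 + √(21200² + 3980²)) / 3980 = 21130 × (21200 + 21570.4) / 3980 ≈ 227070 mm.
Then N = f²/(c·h) = 70² / (0.012 × 227070) = 4900 / 2724.8 ≈ 1.80.

f/1.80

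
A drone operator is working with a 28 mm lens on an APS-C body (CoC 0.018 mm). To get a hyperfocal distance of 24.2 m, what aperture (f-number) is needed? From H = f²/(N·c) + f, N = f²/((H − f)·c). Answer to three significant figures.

Rearrange H = f²/(N·c) + f for N: N = f² / ((H − f)·c).
N = 28² / ((24200 − 28) × 0.018) = 784 / 435.1 ≈ 1.80.

f/1.80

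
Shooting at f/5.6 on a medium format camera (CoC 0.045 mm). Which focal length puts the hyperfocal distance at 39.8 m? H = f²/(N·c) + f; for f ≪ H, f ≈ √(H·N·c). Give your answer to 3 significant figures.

From H = f²/(N·c) + f, with f ≪ H: f ≈ √(H·N·c) = √(39800 × 5.6 × 0.045) = √10030 ≈ 100.1 mm.
The +f correction barely moves this — solving exactly, f² + N·c·f − N·c·H = 0 ⇒ f = (−N·c + √((N·c)² + 4·N·c·H))/2 = (−0.252 + √40118)/2 ≈ 100.02 mm, so f ≈ 100 mm.

100 mm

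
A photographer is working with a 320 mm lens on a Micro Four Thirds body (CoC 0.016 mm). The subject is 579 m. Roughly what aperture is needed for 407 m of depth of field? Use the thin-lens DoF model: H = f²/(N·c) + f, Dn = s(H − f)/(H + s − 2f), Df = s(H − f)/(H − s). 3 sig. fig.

Write h = H − f = f²/(N·c). The thin-lens limits are Dn = s·h/(h + (s−f)) and Df = s·h/(h − (s−f)), so DoF = Df − Dn = 2·s·(s−f)·h / (h² − (s−f)²).
That is a quadratic in h: DoF·h² − 2·s·(s−f)·h − DoF·(s−f)² = 0 ⇒ h = (s−f)·(s + √(s² + DoF²)) / DoF = 578680 × (579000 + √(579000² + 407000²)) / 407000 = 578680 × (579000 + 707736) / 407000 ≈ 1829504 mm.
Then N = f²/(c·h) = 320² / (0.016 × 1829504) = 102400 / 29272 ≈ 3.50.

f/3.50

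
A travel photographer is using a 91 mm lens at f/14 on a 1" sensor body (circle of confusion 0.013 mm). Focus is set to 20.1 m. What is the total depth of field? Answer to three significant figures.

Hyperfocal distance H = f²/(N·c) + f = 91²/(14 × 0.013) + 91 = 8281/0.182 + 91 ≈ 45591.0 mm ≈ 45.59 m.
Near limit Dn = s·(H − f)/(H + s − 2f) = 20100 × (45591.0 − 91) / (45591.0 + 20100 − 2 × 91) = 20100 × 45500.0 / 65509.0 ≈ 13961 mm.
Far limit Df = s·(H − f)/(H − s) = 20100 × (45591.0 − 91) / (45591.0 − 20100) = 20100 × 45500.0 / 25491.0 ≈ 35877 mm.
Depth of field = Df − Dn = 35877 − 13961 ≈ 21916 mm ≈ 21.9 m.

21.9 m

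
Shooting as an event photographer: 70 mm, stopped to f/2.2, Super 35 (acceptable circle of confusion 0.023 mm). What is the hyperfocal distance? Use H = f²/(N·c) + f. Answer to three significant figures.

Hyperfocal distance H = f²/(N·c) + f = 70²/(2.2 × 0.023) + 70 = 4900/0.0506 + 70 ≈ 96907.9 mm ≈ 96.9 m.

96.9 m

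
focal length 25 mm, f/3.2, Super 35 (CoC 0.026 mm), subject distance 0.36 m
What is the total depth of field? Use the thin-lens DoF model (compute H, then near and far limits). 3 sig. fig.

32.2 mm

Hyperfocal distance H = f²/(N·c) + f = 25²/(3.2 × 0.026) + 25 = 625/0.0832 + 25 ≈ 7537.0 mm ≈ 7.537 m.
Near limit Dn = s·(H − f)/(H + s − 2f) = 360 × (7537.0 − 25) / (7537.0 + 360 − 2 × 25) = 360 × 7512.0 / 7847.0 ≈ 344.631 mm.
Far limit Df = s·(H − f)/(H − s) = 360 × (7537.0 − 25) / (7537.0 − 360) = 360 × 7512.0 / 7177.0 ≈ 376.804 mm.
Depth of field = Df − Dn = 376.804 − 344.631 ≈ 32.173 mm.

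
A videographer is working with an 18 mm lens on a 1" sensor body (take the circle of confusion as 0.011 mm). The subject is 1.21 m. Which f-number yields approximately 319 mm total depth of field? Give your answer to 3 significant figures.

f/3.20

Write h = H − f = f²/(N·c). The thin-lens limits are Dn = s·h/(h + (s−f)) and Df = s·h/(h − (s−f)), so DoF = Df − Dn = 2·s·(s−f)·h / (h² − (s−f)²).
That is a quadratic in h: DoF·h² − 2·s·(s−f)·h − DoF·(s−f)² = 0 ⇒ h = (s−f)·(s + √(s² + DoF²)) / DoF = 1192 × (1210 + √(1210² + 319²)) / 319 = 1192 × (1210 + 1251.34) / 319 ≈ 9197.2 mm.
Then N = f²/(c·h) = 18² / (0.011 × 9197.2) = 324 / 101.17 ≈ 3.20.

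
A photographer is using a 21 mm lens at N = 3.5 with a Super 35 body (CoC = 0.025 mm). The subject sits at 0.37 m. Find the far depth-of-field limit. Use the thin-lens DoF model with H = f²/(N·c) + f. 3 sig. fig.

398 mm

Hyperfocal distance H = f²/(N·c) + f = 21²/(3.5 × 0.025) + 21 = 441/0.0875 + 21 ≈ 5061.0 mm ≈ 5.061 m.
Far limit Df = s·(H − f)/(H − s) = 370 × (5061.0 − 21) / (5061.0 − 370) = 370 × 5040.0 / 4691.0 ≈ 397.53 mm.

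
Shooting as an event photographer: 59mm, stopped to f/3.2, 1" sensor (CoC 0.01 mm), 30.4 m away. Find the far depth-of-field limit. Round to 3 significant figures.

42.2 m

Hyperfocal distance H = f²/(N·c) + f = 59²/(3.2 × 0.01) + 59 = 3481/0.032 + 59 ≈ 108840.2 mm ≈ 108.8 m.
Far limit Df = s·(H − f)/(H − s) = 30400 × (108840.2 − 59) / (108840.2 − 30400) = 30400 × 108781.2 / 78440.2 ≈ 42159 mm ≈ 42.2 m.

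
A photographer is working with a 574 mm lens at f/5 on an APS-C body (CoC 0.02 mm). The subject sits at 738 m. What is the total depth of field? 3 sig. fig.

Hyperfocal distance H = f²/(N·c) + f = 574²/(5 × 0.02) + 574 = 329476/0.1 + 574 ≈ 3295334.0 mm ≈ 3295 m.
Near limit Dn = s·(H − f)/(H + s − 2f) = 738000 × (3295334.0 − 574) / (3295334.0 + 738000 − 2 × 574) = 738000 × 3294760.0 / 4032186.0 ≈ 603031 mm.
Far limit Df = s·(H − f)/(H − s) = 738000 × (3295334.0 − 574) / (3295334.0 − 738000) = 738000 × 3294760.0 / 2557334.0 ≈ 950808 mm.
Depth of field = Df − Dn = 950808 − 603031 ≈ 347777 mm ≈ 348 m.

348 m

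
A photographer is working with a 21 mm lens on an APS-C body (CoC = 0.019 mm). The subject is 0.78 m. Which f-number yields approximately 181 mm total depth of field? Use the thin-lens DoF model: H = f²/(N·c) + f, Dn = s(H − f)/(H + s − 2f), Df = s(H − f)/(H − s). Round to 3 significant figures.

Write h = H − f = f²/(N·c). The thin-lens limits are Dn = s·h/(h + (s−f)) and Df = s·h/(h − (s−f)), so DoF = Df − Dn = 2·s·(s−f)·h / (h² − (s−f)²).
That is a quadratic in h: DoF·h² − 2·s·(s−f)·h − DoF·(s−f)² = 0 ⇒ h = (s−f)·(s + √(s² + DoF²)) / DoF = 759 × (780 + √(780² + 181²)) / 181 = 759 × (780 + 800.725) / 181 ≈ 6628.6 mm.
Then N = f²/(c·h) = 21² / (0.019 × 6628.6) = 441 / 125.94 ≈ 3.50.

f/3.50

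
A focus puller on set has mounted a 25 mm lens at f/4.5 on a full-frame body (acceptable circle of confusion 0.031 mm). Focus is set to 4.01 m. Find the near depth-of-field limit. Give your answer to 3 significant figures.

Hyperfocal distance H = f²/(N·c) + f = 25²/(4.5 × 0.031) + 25 = 625/0.1395 + 25 ≈ 4505.3 mm ≈ 4.505 m.
Near limit Dn = s·(H − f)/(H + s − 2f) = 4010 × (4505.3 − 25) / (4505.3 + 4010 − 2 × 25) = 4010 × 4480.3 / 8465.3 ≈ 2122.3 mm ≈ 2.12 m.

2.12 m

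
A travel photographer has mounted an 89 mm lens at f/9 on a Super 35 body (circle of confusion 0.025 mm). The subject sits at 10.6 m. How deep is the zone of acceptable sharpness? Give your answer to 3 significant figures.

6.95 m

Hyperfocal distance H = f²/(N·c) + f = 89²/(9 × 0.025) + 89 = 7921/0.225 + 89 ≈ 35293.4 mm ≈ 35.29 m.
Near limit Dn = s·(H − f)/(H + s − 2f) = 10600 × (35293.4 − 89) / (35293.4 + 10600 − 2 × 89) = 10600 × 35204.4 / 45715.4 ≈ 8162.8 mm.
Far limit Df = s·(H − f)/(H − s) = 10600 × (35293.4 − 89) / (35293.4 − 10600) = 10600 × 35204.4 / 24693.4 ≈ 15112.0 mm.
Depth of field = Df − Dn = 15112.0 − 8162.8 ≈ 6949.2 mm ≈ 6.95 m.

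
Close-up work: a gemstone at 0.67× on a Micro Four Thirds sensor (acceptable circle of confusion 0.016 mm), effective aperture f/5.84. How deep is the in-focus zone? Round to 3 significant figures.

0.416 mm

At magnification m, DoF ≈ 2·N_eff·c/m² = 2 × 5.84 × 0.016 / 0.67² = 0.1869 / 0.4489 ≈ 0.416 mm.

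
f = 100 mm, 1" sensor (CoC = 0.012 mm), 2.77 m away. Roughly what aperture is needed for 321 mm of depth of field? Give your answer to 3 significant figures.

Write h = H − f = f²/(N·c). The thin-lens limits are Dn = s·h/(h + (s−f)) and Df = s·h/(h − (s−f)), so DoF = Df − Dn = 2·s·(s−f)·h / (h² − (s−f)²).
That is a quadratic in h: DoF·h² − 2·s·(s−f)·h − DoF·(s−f)² = 0 ⇒ h = (s−f)·(s + √(s² + DoF²)) / DoF = 2670 × (2770 + √(2770² + 321²)) / 321 = 2670 × (2770 + 2788.54) / 321 ≈ 46235 mm.
Then N = f²/(c·h) = 100² / (0.012 × 46235) = 10000 / 554.81 ≈ 18.

f/18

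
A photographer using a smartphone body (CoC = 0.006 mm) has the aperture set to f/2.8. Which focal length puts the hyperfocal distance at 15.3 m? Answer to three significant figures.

16.0 mm

From H = f²/(N·c) + f, with f ≪ H: f ≈ √(H·N·c) = √(15300 × 2.8 × 0.006) = √257.04 ≈ 16.03 mm.
The +f correction barely moves this — solving exactly, f² + N·c·f − N·c·H = 0 ⇒ f = (−N·c + √((N·c)² + 4·N·c·H))/2 = (−0.0168 + √1028.2)/2 ≈ 16.024 mm, so f ≈ 16.0 mm.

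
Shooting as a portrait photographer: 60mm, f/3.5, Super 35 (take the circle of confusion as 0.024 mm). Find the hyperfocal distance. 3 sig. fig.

42.9 m

Hyperfocal distance H = f²/(N·c) + f = 60²/(3.5 × 0.024) + 60 = 3600/0.084 + 60 ≈ 42917.1 mm ≈ 42.9 m.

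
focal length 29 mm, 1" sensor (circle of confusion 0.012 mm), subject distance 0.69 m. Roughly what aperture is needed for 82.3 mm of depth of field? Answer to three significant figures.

Write h = H − f = f²/(N·c). The thin-lens limits are Dn = s·h/(h + (s−f)) and Df = s·h/(h − (s−f)), so DoF = Df − Dn = 2·s·(s−f)·h / (h² − (s−f)²).
That is a quadratic in h: DoF·h² − 2·s·(s−f)·h − DoF·(s−f)² = 0 ⇒ h = (s−f)·(s + √(s² + DoF²)) / DoF = 661 × (690 + √(690² + 82.3²)) / 82.3 = 661 × (690 + 694.891) / 82.3 ≈ 11123 mm.
Then N = f²/(c·h) = 29² / (0.012 × 11123) = 841 / 133.47 ≈ 6.30.

f/6.30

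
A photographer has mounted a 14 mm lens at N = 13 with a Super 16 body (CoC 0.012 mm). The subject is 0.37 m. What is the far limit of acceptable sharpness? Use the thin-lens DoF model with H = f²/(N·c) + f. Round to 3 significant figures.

Hyperfocal distance H = f²/(N·c) + f = 14²/(13 × 0.012) + 14 = 196/0.156 + 14 ≈ 1270.4 mm ≈ 1.270 m.
Far limit Df = s·(H − f)/(H − s) = 370 × (1270.4 − 14) / (1270.4 − 370) = 370 × 1256.4 / 900.4 ≈ 516.29 mm ≈ 0.516 m.

0.516 m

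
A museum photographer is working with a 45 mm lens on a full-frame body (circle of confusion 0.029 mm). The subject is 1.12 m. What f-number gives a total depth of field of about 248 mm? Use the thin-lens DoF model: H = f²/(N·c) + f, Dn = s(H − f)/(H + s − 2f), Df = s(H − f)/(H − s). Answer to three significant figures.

f/7.11

Write h = H − f = f²/(N·c). The thin-lens limits are Dn = s·h/(h + (s−f)) and Df = s·h/(h − (s−f)), so DoF = Df − Dn = 2·s·(s−f)·h / (h² − (s−f)²).
That is a quadratic in h: DoF·h² − 2·s·(s−f)·h − DoF·(s−f)² = 0 ⇒ h = (s−f)·(s + √(s² + DoF²)) / DoF = 1075 × (1120 + √(1120² + 248²)) / 248 = 1075 × (1120 + 1147.13) / 248 ≈ 9827.3 mm.
Then N = f²/(c·h) = 45² / (0.029 × 9827.3) = 2025 / 284.99 ≈ 7.11.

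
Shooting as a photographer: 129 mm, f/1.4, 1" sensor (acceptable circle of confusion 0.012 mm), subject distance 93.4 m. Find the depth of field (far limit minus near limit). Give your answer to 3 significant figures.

17.7 m

Hyperfocal distance H = f²/(N·c) + f = 129²/(1.4 × 0.012) + 129 = 16641/0.0168 + 129 ≈ 990664.7 mm ≈ 990.7 m.
Near limit Dn = s·(H − f)/(H + s − 2f) = 93400 × (990664.7 − 129) / (990664.7 + 93400 − 2 × 129) = 93400 × 990535.7 / 1083806.7 ≈ 85362 mm.
Far limit Df = s·(H − f)/(H − s) = 93400 × (990664.7 − 129) / (990664.7 − 93400) = 93400 × 990535.7 / 897264.7 ≈ 103109 mm.
Depth of field = Df − Dn = 103109 − 85362 ≈ 17747 mm ≈ 17.7 m.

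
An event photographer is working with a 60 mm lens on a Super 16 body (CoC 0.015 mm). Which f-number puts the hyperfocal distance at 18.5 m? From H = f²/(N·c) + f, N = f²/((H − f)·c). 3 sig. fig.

f/13

Rearrange H = f²/(N·c) + f for N: N = f² / ((H − f)·c).
N = 60² / ((18500 − 60) × 0.015) = 3600 / 276.6 ≈ 13.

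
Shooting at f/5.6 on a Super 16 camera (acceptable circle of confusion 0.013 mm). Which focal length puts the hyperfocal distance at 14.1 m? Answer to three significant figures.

32.0 mm

From H = f²/(N·c) + f, with f ≪ H: f ≈ √(H·N·c) = √(14100 × 5.6 × 0.013) = √1026.5 ≈ 32.04 mm.
The +f correction barely moves this — solving exactly, f² + N·c·f − N·c·H = 0 ⇒ f = (−N·c + √((N·c)² + 4·N·c·H))/2 = (−0.0728 + √4105.9)/2 ≈ 32.002 mm, so f ≈ 32.0 mm.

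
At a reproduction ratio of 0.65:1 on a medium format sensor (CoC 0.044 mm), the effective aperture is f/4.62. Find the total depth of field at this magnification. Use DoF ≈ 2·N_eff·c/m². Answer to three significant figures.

At magnification m, DoF ≈ 2·N_eff·c/m² = 2 × 4.62 × 0.044 / 0.65² = 0.4066 / 0.4225 ≈ 0.962 mm.

0.962 mm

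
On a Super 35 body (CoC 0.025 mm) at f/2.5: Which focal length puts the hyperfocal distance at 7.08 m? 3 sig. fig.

From H = f²/(N·c) + f, with f ≪ H: f ≈ √(H·N·c) = √(7080 × 2.5 × 0.025) = √442.50 ≈ 21.04 mm.
The +f correction barely moves this — solving exactly, f² + N·c·f − N·c·H = 0 ⇒ f = (−N·c + √((N·c)² + 4·N·c·H))/2 = (−0.0625 + √1770.0)/2 ≈ 21.004 mm, so f ≈ 21.0 mm.

21.0 mm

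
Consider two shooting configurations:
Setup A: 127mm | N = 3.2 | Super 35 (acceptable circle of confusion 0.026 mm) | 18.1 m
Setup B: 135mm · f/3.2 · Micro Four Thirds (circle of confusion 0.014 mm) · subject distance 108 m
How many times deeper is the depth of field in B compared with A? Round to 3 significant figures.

Setup A: H = 127²/(3.2×0.026) + 127 ≈ 193985.2 mm; DoF = Df − Dn = 19949.6 − 16564.3 ≈ 3385.3 mm.
Setup B: H = 135²/(3.2×0.014) + 135 ≈ 406943.0 mm; DoF = Df − Dn = 146969 − 85365 ≈ 61604 mm.
Ratio = 61604 / 3385.3 ≈ 18.2.

18.2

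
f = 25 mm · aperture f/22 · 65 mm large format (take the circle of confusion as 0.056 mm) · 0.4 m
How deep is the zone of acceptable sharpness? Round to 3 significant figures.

1.30 m

Hyperfocal distance H = f²/(N·c) + f = 25²/(22 × 0.056) + 25 = 625/1.232 + 25 ≈ 532.3 mm ≈ 0.532 m.
Near limit Dn = s·(H − f)/(H + s − 2f) = 400 × (532.3 − 25) / (532.3 + 400 − 2 × 25) = 400 × 507.3 / 882.3 ≈ 230.0 mm.
Far limit Df = s·(H − f)/(H − s) = 400 × (532.3 − 25) / (532.3 − 400) = 400 × 507.3 / 132.3 ≈ 1533.7 mm.
Depth of field = Df − Dn = 1533.7 − 230.0 ≈ 1303.7 mm ≈ 1.30 m.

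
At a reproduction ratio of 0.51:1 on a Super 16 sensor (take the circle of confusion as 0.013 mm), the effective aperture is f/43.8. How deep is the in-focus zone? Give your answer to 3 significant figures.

At magnification m, DoF ≈ 2·N_eff·c/m² = 2 × 43.8 × 0.013 / 0.51² = 1.139 / 0.2601 ≈ 4.38 mm.

4.38 mm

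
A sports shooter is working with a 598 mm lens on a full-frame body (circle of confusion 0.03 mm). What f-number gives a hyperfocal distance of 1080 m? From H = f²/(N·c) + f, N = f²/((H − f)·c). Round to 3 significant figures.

Rearrange H = f²/(N·c) + f for N: N = f² / ((H − f)·c).
N = 598² / ((1080000 − 598) × 0.03) = 357604 / 32382 ≈ 11.

f/11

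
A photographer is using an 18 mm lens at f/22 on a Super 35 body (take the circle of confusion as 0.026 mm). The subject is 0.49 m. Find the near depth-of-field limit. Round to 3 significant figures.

267 mm

Hyperfocal distance H = f²/(N·c) + f = 18²/(22 × 0.026) + 18 = 324/0.572 + 18 ≈ 584.4 mm ≈ 0.584 m.
Near limit Dn = s·(H − f)/(H + s − 2f) = 490 × (584.4 − 18) / (584.4 + 490 − 2 × 18) = 490 × 566.4 / 1038.4 ≈ 267.28 mm.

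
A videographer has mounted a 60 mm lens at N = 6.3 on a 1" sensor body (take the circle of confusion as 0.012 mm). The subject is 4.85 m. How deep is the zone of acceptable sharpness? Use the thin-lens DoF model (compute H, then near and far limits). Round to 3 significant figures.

Hyperfocal distance H = f²/(N·c) + f = 60²/(6.3 × 0.012) + 60 = 3600/0.0756 + 60 ≈ 47679.0 mm ≈ 47.68 m.
Near limit Dn = s·(H − f)/(H + s − 2f) = 4850 × (47679.0 − 60) / (47679.0 + 4850 − 2 × 60) = 4850 × 47619.0 / 52409.0 ≈ 4406.73 mm.
Far limit Df = s·(H − f)/(H − s) = 4850 × (47679.0 − 60) / (47679.0 − 4850) = 4850 × 47619.0 / 42829.0 ≈ 5392.42 mm.
Depth of field = Df − Dn = 5392.42 − 4406.73 ≈ 985.69 mm ≈ 0.986 m.

0.986 m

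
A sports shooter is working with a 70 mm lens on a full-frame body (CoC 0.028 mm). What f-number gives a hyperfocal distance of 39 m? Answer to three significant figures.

f/4.50

Rearrange H = f²/(N·c) + f for N: N = f² / ((H − f)·c).
N = 70² / ((39000 − 70) × 0.028) = 4900 / 1090 ≈ 4.50.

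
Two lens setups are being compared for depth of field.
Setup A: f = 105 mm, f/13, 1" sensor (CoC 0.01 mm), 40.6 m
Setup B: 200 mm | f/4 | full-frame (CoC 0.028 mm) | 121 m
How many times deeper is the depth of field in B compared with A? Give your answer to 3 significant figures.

1.84

Setup A: H = 105²/(13×0.01) + 105 ≈ 84912.7 mm; DoF = Df − Dn = 77702 − 27479 ≈ 50223 mm.
Setup B: H = 200²/(4×0.028) + 200 ≈ 357342.9 mm; DoF = Df − Dn = 182846 − 90417 ≈ 92429 mm.
Ratio = 92429 / 50223 ≈ 1.84.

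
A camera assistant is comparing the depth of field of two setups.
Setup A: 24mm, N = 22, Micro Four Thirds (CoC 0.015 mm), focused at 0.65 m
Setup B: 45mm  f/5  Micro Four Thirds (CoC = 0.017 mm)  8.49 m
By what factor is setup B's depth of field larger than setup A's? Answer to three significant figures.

12.9

Setup A: H = 24²/(22×0.015) + 24 ≈ 1769.5 mm; DoF = Df − Dn = 1013.48 − 478.42 ≈ 535.06 mm.
Setup B: H = 45²/(5×0.017) + 45 ≈ 23868.5 mm; DoF = Df − Dn = 13152.2 − 6268.1 ≈ 6884.1 mm.
Ratio = 6884.1 / 535.06 ≈ 12.9.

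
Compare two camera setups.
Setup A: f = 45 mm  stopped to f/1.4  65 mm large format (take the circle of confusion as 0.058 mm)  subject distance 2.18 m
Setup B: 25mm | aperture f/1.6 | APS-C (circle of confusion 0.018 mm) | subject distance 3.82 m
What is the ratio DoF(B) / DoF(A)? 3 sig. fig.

3.67

Setup A: H = 45²/(1.4×0.058) + 45 ≈ 24983.4 mm; DoF = Df − Dn = 2384.11 − 2008.09 ≈ 376.02 mm.
Setup B: H = 25²/(1.6×0.018) + 25 ≈ 21726.4 mm; DoF = Df − Dn = 4629.6 − 3251.4 ≈ 1378.2 mm.
Ratio = 1378.2 / 376.02 ≈ 3.67.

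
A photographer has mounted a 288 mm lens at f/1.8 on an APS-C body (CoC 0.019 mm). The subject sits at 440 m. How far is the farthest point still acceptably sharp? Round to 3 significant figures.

537 m

Hyperfocal distance H = f²/(N·c) + f = 288²/(1.8 × 0.019) + 288 = 82944/0.0342 + 288 ≈ 2425551.2 mm ≈ 2426 m.
Far limit Df = s·(H − f)/(H − s) = 440000 × (2425551.2 − 288) / (2425551.2 − 440000) = 440000 × 2425263.2 / 1985551.2 ≈ 537441 mm ≈ 537 m.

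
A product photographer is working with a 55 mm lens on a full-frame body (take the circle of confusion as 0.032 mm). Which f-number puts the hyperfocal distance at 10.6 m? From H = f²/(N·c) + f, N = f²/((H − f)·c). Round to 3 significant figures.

Rearrange H = f²/(N·c) + f for N: N = f² / ((H − f)·c).
N = 55² / ((10600 − 55) × 0.032) = 3025 / 337.4 ≈ 8.96.

f/8.96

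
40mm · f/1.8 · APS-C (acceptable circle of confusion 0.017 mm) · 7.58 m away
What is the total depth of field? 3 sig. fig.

2.23 m

Hyperfocal distance H = f²/(N·c) + f = 40²/(1.8 × 0.017) + 40 = 1600/0.0306 + 40 ≈ 52327.6 mm ≈ 52.33 m.
Near limit Dn = s·(H − f)/(H + s − 2f) = 7580 × (52327.6 − 40) / (52327.6 + 7580 − 2 × 40) = 7580 × 52287.6 / 59827.6 ≈ 6624.7 mm.
Far limit Df = s·(H − f)/(H − s) = 7580 × (52327.6 − 40) / (52327.6 − 7580) = 7580 × 52287.6 / 44747.6 ≈ 8857.2 mm.
Depth of field = Df − Dn = 8857.2 − 6624.7 ≈ 2232.5 mm ≈ 2.23 m.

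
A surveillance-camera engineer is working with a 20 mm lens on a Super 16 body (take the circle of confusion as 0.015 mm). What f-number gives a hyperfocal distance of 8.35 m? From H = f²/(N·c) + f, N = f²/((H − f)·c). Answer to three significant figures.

Rearrange H = f²/(N·c) + f for N: N = f² / ((H − f)·c).
N = 20² / ((8350 − 20) × 0.015) = 400 / 124.9 ≈ 3.20.

f/3.20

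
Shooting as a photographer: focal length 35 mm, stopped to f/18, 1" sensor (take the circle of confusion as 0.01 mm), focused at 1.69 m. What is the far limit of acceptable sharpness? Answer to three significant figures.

Hyperfocal distance H = f²/(N·c) + f = 35²/(18 × 0.01) + 35 = 1225/0.18 + 35 ≈ 6840.6 mm ≈ 6.841 m.
Far limit Df = s·(H − f)/(H − s) = 1690 × (6840.6 − 35) / (6840.6 − 1690) = 1690 × 6805.6 / 5150.6 ≈ 2233.0 mm ≈ 2.23 m.

2.23 m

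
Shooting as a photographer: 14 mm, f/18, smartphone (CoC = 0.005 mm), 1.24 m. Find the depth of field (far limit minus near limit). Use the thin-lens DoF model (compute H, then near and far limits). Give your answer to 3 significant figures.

2.04 m

Hyperfocal distance H = f²/(N·c) + f = 14²/(18 × 0.005) + 14 = 196/0.09 + 14 ≈ 2191.8 mm ≈ 2.192 m.
Near limit Dn = s·(H − f)/(H + s − 2f) = 1240 × (2191.8 − 14) / (2191.8 + 1240 − 2 × 14) = 1240 × 2177.8 / 3403.8 ≈ 793.4 mm.
Far limit Df = s·(H − f)/(H − s) = 1240 × (2191.8 − 14) / (2191.8 − 1240) = 1240 × 2177.8 / 951.8 ≈ 2837.3 mm.
Depth of field = Df − Dn = 2837.3 − 793.4 ≈ 2043.9 mm ≈ 2.04 m.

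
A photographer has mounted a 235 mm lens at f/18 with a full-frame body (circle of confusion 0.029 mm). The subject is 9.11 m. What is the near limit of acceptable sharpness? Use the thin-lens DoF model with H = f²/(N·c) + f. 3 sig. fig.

8.40 m

Hyperfocal distance H = f²/(N·c) + f = 235²/(18 × 0.029) + 235 = 55225/0.522 + 235 ≈ 106030.0 mm ≈ 106.0 m.
Near limit Dn = s·(H − f)/(H + s − 2f) = 9110 × (106030.0 − 235) / (106030.0 + 9110 − 2 × 235) = 9110 × 105795.0 / 114670.0 ≈ 8404.9 mm ≈ 8.40 m.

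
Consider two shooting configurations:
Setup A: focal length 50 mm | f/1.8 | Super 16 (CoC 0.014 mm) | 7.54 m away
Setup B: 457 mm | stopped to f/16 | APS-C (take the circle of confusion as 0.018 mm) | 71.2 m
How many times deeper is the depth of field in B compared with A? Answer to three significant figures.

Setup A: H = 50²/(1.8×0.014) + 50 ≈ 99256.3 mm; DoF = Df − Dn = 8155.8 − 7010.7 ≈ 1145.1 mm.
Setup B: H = 457²/(16×0.018) + 457 ≈ 725627.1 mm; DoF = Df − Dn = 78897 − 64872 ≈ 14025 mm.
Ratio = 14025 / 1145.1 ≈ 12.2.

12.2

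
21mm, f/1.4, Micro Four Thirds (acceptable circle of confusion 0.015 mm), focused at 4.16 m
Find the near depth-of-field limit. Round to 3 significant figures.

3.48 m

Hyperfocal distance H = f²/(N·c) + f = 21²/(1.4 × 0.015) + 21 = 441/0.021 + 21 ≈ 21021.0 mm ≈ 21.02 m.
Near limit Dn = s·(H − f)/(H + s − 2f) = 4160 × (21021.0 − 21) / (21021.0 + 4160 − 2 × 21) = 4160 × 21000.0 / 25139.0 ≈ 3475.1 mm ≈ 3.48 m.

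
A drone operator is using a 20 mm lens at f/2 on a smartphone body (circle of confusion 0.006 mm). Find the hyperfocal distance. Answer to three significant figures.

33.4 m

Hyperfocal distance H = f²/(N·c) + f = 20²/(2 × 0.006) + 20 = 400/0.012 + 20 ≈ 33353.3 mm ≈ 33.4 m.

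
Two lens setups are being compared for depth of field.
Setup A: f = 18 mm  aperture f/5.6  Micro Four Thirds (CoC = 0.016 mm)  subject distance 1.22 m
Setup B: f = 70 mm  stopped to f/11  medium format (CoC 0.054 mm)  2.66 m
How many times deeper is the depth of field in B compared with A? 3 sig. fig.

2.03

Setup A: H = 18²/(5.6×0.016) + 18 ≈ 3634.1 mm; DoF = Df − Dn = 1827.46 − 915.64 ≈ 911.82 mm.
Setup B: H = 70²/(11×0.054) + 70 ≈ 8319.2 mm; DoF = Df − Dn = 3877.4 − 2024.4 ≈ 1853.0 mm.
Ratio = 1853.0 / 911.82 ≈ 2.03.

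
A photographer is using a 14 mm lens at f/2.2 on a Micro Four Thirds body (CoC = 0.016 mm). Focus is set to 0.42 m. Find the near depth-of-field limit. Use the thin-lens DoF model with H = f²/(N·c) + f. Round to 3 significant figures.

391 mm

Hyperfocal distance H = f²/(N·c) + f = 14²/(2.2 × 0.016) + 14 = 196/0.0352 + 14 ≈ 5582.2 mm ≈ 5.582 m.
Near limit Dn = s·(H − f)/(H + s − 2f) = 420 × (5582.2 − 14) / (5582.2 + 420 − 2 × 14) = 420 × 5568.2 / 5974.2 ≈ 391.46 mm.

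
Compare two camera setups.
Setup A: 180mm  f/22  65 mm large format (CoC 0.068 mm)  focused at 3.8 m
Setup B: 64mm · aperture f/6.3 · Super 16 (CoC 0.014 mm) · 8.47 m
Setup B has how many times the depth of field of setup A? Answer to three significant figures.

2.43

Setup A: H = 180²/(22×0.068) + 180 ≈ 21837.8 mm; DoF = Df − Dn = 4562.6 − 3255.8 ≈ 1306.8 mm.
Setup B: H = 64²/(6.3×0.014) + 64 ≈ 46503.9 mm; DoF = Df − Dn = 10342.0 − 7171.8 ≈ 3170.2 mm.
Ratio = 3170.2 / 1306.8 ≈ 2.43.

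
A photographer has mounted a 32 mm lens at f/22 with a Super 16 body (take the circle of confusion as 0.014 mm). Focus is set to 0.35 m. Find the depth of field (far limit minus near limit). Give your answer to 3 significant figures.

Hyperfocal distance H = f²/(N·c) + f = 32²/(22 × 0.014) + 32 = 1024/0.308 + 32 ≈ 3356.7 mm ≈ 3.357 m.
Near limit Dn = s·(H − f)/(H + s − 2f) = 350 × (3356.7 − 32) / (3356.7 + 350 − 2 × 32) = 350 × 3324.7 / 3642.7 ≈ 319.446 mm.
Far limit Df = s·(H − f)/(H − s) = 350 × (3356.7 − 32) / (3356.7 − 350) = 350 × 3324.7 / 3006.7 ≈ 387.018 mm.
Depth of field = Df − Dn = 387.018 − 319.446 ≈ 67.572 mm.

67.6 mm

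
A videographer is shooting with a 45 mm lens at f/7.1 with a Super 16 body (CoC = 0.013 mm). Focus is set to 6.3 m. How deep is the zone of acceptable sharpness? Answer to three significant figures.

Hyperfocal distance H = f²/(N·c) + f = 45²/(7.1 × 0.013) + 45 = 2025/0.0923 + 45 ≈ 21984.3 mm ≈ 21.98 m.
Near limit Dn = s·(H − f)/(H + s − 2f) = 6300 × (21984.3 − 45) / (21984.3 + 6300 − 2 × 45) = 6300 × 21939.3 / 28194.3 ≈ 4902.3 mm.
Far limit Df = s·(H − f)/(H − s) = 6300 × (21984.3 − 45) / (21984.3 − 6300) = 6300 × 21939.3 / 15684.3 ≈ 8812.5 mm.
Depth of field = Df − Dn = 8812.5 − 4902.3 ≈ 3910.2 mm ≈ 3.91 m.

3.91 m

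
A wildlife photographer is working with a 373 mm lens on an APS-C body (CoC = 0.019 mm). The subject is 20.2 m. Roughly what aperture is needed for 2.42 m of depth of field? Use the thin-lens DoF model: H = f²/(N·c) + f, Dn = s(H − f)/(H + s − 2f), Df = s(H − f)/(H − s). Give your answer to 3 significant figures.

f/22

Write h = H − f = f²/(N·c). The thin-lens limits are Dn = s·h/(h + (s−f)) and Df = s·h/(h − (s−f)), so DoF = Df − Dn = 2·s·(s−f)·h / (h² − (s−f)²).
That is a quadratic in h: DoF·h² − 2·s·(s−f)·h − DoF·(s−f)² = 0 ⇒ h = (s−f)·(s + √(s² + DoF²)) / DoF = 19827 × (20200 + √(20200² + 2420²)) / 2420 = 19827 × (20200 + 20344.4) / 2420 ≈ 332180 mm.
Then N = f²/(c·h) = 373² / (0.019 × 332180) = 139129 / 6311.4 ≈ 22.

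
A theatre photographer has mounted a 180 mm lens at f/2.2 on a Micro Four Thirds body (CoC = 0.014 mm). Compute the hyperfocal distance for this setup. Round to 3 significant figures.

1050 m

Hyperfocal distance H = f²/(N·c) + f = 180²/(2.2 × 0.014) + 180 = 32400/0.0308 + 180 ≈ 1052128.1 mm ≈ 1050 m.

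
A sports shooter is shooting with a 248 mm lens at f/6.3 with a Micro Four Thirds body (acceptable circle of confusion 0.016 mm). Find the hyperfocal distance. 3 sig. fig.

610 m

Hyperfocal distance H = f²/(N·c) + f = 248²/(6.3 × 0.016) + 248 = 61504/0.1008 + 248 ≈ 610406.7 mm ≈ 610 m.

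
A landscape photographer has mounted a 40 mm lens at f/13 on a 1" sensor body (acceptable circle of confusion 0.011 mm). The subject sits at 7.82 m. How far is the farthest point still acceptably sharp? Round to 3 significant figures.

25.7 m

Hyperfocal distance H = f²/(N·c) + f = 40²/(13 × 0.011) + 40 = 1600/0.143 + 40 ≈ 11228.8 mm ≈ 11.23 m.
Far limit Df = s·(H − f)/(H − s) = 7820 × (11228.8 − 40) / (11228.8 − 7820) = 7820 × 11188.8 / 3408.8 ≈ 25668 mm ≈ 25.7 m.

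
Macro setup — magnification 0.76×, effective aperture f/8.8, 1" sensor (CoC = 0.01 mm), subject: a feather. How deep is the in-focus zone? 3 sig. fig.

0.305 mm

At magnification m, DoF ≈ 2·N_eff·c/m² = 2 × 8.8 × 0.01 / 0.76² = 0.176 / 0.5776 ≈ 0.305 mm.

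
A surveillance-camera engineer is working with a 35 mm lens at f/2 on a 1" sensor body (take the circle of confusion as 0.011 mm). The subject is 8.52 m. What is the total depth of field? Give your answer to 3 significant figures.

2.66 m

Hyperfocal distance H = f²/(N·c) + f = 35²/(2 × 0.011) + 35 = 1225/0.022 + 35 ≈ 55716.8 mm ≈ 55.72 m.
Near limit Dn = s·(H − f)/(H + s − 2f) = 8520 × (55716.8 − 35) / (55716.8 + 8520 − 2 × 35) = 8520 × 55681.8 / 64166.8 ≈ 7393.4 mm.
Far limit Df = s·(H − f)/(H − s) = 8520 × (55716.8 − 35) / (55716.8 − 8520) = 8520 × 55681.8 / 47196.8 ≈ 10051.7 mm.
Depth of field = Df − Dn = 10051.7 − 7393.4 ≈ 2658.3 mm ≈ 2.66 m.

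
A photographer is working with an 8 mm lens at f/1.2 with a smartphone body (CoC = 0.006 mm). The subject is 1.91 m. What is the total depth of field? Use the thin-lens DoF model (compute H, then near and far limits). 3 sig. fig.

0.857 m

Hyperfocal distance H = f²/(N·c) + f = 8²/(1.2 × 0.006) + 8 = 64/0.0072 + 8 ≈ 8896.9 mm ≈ 8.897 m.
Near limit Dn = s·(H − f)/(H + s − 2f) = 1910 × (8896.9 − 8) / (8896.9 + 1910 − 2 × 8) = 1910 × 8888.9 / 10790.9 ≈ 1573.34 mm.
Far limit Df = s·(H − f)/(H − s) = 1910 × (8896.9 − 8) / (8896.9 − 1910) = 1910 × 8888.9 / 6986.9 ≈ 2429.95 mm.
Depth of field = Df − Dn = 2429.95 − 1573.34 ≈ 856.61 mm ≈ 0.857 m.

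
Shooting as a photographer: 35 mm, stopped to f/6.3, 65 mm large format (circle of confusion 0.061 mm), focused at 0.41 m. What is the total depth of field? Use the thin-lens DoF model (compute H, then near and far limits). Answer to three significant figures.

Hyperfocal distance H = f²/(N·c) + f = 35²/(6.3 × 0.061) + 35 = 1225/0.3843 + 35 ≈ 3222.6 mm ≈ 3.223 m.
Near limit Dn = s·(H − f)/(H + s − 2f) = 410 × (3222.6 − 35) / (3222.6 + 410 − 2 × 35) = 410 × 3187.6 / 3562.6 ≈ 366.843 mm.
Far limit Df = s·(H − f)/(H − s) = 410 × (3222.6 − 35) / (3222.6 − 410) = 410 × 3187.6 / 2812.6 ≈ 464.664 mm.
Depth of field = Df − Dn = 464.664 − 366.843 ≈ 97.821 mm.

97.8 mm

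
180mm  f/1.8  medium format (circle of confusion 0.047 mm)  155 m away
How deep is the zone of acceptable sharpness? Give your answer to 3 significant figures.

150 m

Hyperfocal distance H = f²/(N·c) + f = 180²/(1.8 × 0.047) + 180 = 32400/0.0846 + 180 ≈ 383158.7 mm ≈ 383.2 m.
Near limit Dn = s·(H − f)/(H + s − 2f) = 155000 × (383158.7 − 180) / (383158.7 + 155000 − 2 × 180) = 155000 × 382978.7 / 537798.7 ≈ 110379 mm.
Far limit Df = s·(H − f)/(H − s) = 155000 × (383158.7 − 180) / (383158.7 − 155000) = 155000 × 382978.7 / 228158.7 ≈ 260177 mm.
Depth of field = Df − Dn = 260177 − 110379 ≈ 149798 mm ≈ 150 m.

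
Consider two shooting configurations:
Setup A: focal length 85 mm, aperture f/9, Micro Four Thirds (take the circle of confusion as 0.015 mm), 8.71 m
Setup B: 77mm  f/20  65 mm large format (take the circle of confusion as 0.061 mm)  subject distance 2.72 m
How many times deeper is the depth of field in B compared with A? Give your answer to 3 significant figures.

Setup A: H = 85²/(9×0.015) + 85 ≈ 53603.5 mm; DoF = Df − Dn = 10383.4 − 7501.1 ≈ 2882.3 mm.
Setup B: H = 77²/(20×0.061) + 77 ≈ 4936.8 mm; DoF = Df − Dn = 5962.9 − 1761.8 ≈ 4201.1 mm.
Ratio = 4201.1 / 2882.3 ≈ 1.46.

1.46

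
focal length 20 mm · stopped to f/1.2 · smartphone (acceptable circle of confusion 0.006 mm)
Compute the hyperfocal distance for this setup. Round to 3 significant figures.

55.6 m

Hyperfocal distance H = f²/(N·c) + f = 20²/(1.2 × 0.006) + 20 = 400/0.0072 + 20 ≈ 55575.6 mm ≈ 55.6 m.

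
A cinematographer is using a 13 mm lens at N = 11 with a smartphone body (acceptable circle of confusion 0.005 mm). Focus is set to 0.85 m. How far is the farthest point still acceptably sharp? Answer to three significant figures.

Hyperfocal distance H = f²/(N·c) + f = 13²/(11 × 0.005) + 13 = 169/0.055 + 13 ≈ 3085.7 mm ≈ 3.086 m.
Far limit Df = s·(H − f)/(H − s) = 850 × (3085.7 − 13) / (3085.7 − 850) = 850 × 3072.7 / 2235.7 ≈ 1168.2 mm ≈ 1.17 m.

1.17 m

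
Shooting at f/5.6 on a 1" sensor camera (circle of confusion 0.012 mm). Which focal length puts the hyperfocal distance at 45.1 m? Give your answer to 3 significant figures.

55.0 mm

From H = f²/(N·c) + f, with f ≪ H: f ≈ √(H·N·c) = √(45100 × 5.6 × 0.012) = √3030.7 ≈ 55.05 mm.
Exact: f² + N·c·f − N·c·H = 0 ⇒ f = (−N·c + √((N·c)² + 4·N·c·H))/2 = (−0.0672 + √12123)/2 ≈ 55.018 mm ≈ 55.0 mm.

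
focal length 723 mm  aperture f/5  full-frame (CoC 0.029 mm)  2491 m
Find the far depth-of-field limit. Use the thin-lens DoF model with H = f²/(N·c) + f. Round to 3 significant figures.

Hyperfocal distance H = f²/(N·c) + f = 723²/(5 × 0.029) + 723 = 522729/0.145 + 723 ≈ 3605750.6 mm ≈ 3606 m.
Far limit Df = s·(H − f)/(H − s) = 2491000 × (3605750.6 − 723) / (3605750.6 − 2491000) = 2491000 × 3605027.6 / 1114750.6 ≈ 8055725 mm ≈ 8060 m.

8060 m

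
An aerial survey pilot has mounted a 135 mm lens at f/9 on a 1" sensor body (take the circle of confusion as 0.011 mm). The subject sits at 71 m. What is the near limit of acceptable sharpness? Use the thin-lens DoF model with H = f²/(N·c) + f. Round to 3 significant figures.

51.3 m

Hyperfocal distance H = f²/(N·c) + f = 135²/(9 × 0.011) + 135 = 18225/0.099 + 135 ≈ 184225.9 mm ≈ 184.2 m.
Near limit Dn = s·(H − f)/(H + s − 2f) = 71000 × (184225.9 − 135) / (184225.9 + 71000 − 2 × 135) = 71000 × 184090.9 / 254955.9 ≈ 51266 mm ≈ 51.3 m.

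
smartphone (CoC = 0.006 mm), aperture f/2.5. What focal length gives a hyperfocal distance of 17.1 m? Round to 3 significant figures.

From H = f²/(N·c) + f, with f ≪ H: f ≈ √(H·N·c) = √(17100 × 2.5 × 0.006) = √256.50 ≈ 16.02 mm.
The +f correction barely moves this — solving exactly, f² + N·c·f − N·c·H = 0 ⇒ f = (−N·c + √((N·c)² + 4·N·c·H))/2 = (−0.015 + √1026.0)/2 ≈ 16.008 mm, so f ≈ 16.0 mm.

16.0 mm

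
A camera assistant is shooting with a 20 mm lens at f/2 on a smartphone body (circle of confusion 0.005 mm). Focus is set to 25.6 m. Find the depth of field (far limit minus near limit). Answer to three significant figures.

Hyperfocal distance H = f²/(N·c) + f = 20²/(2 × 0.005) + 20 = 400/0.01 + 20 ≈ 40020.0 mm ≈ 40.02 m.
Near limit Dn = s·(H − f)/(H + s − 2f) = 25600 × (40020.0 − 20) / (40020.0 + 25600 − 2 × 20) = 25600 × 40000.0 / 65580.0 ≈ 15615 mm.
Far limit Df = s·(H − f)/(H − s) = 25600 × (40020.0 − 20) / (40020.0 − 25600) = 25600 × 40000.0 / 14420.0 ≈ 71012 mm.
Depth of field = Df − Dn = 71012 − 15615 ≈ 55397 mm ≈ 55.4 m.

55.4 m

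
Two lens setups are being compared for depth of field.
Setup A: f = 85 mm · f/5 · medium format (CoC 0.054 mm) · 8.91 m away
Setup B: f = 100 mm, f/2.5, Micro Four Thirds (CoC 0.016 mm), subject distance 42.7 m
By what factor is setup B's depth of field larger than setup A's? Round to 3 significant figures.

2.27

Setup A: H = 85²/(5×0.054) + 85 ≈ 26844.3 mm; DoF = Df − Dn = 13294.4 − 6700.3 ≈ 6594.1 mm.
Setup B: H = 100²/(2.5×0.016) + 100 ≈ 250100.0 mm; DoF = Df − Dn = 51471 − 36483 ≈ 14988 mm.
Ratio = 14988 / 6594.1 ≈ 2.27.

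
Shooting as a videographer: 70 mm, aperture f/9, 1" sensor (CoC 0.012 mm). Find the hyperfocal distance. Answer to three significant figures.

Hyperfocal distance H = f²/(N·c) + f = 70²/(9 × 0.012) + 70 = 4900/0.108 + 70 ≈ 45440.4 mm ≈ 45.4 m.

45.4 m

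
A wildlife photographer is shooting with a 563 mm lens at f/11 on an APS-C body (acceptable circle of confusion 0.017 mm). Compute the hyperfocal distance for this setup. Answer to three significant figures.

Hyperfocal distance H = f²/(N·c) + f = 563²/(11 × 0.017) + 563 = 316969/0.187 + 563 ≈ 1695584.4 mm ≈ 1700 m.

1700 m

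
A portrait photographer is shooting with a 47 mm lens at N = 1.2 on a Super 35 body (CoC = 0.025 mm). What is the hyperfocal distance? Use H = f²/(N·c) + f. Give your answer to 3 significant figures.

Hyperfocal distance H = f²/(N·c) + f = 47²/(1.2 × 0.025) + 47 = 2209/0.03 + 47 ≈ 73680.3 mm ≈ 73.7 m.

73.7 m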